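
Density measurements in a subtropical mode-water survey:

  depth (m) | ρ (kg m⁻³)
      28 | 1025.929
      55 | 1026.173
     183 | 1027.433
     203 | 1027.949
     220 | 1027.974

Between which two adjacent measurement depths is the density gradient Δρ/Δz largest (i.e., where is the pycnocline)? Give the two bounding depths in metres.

Compute the density gradient over each adjacent pair:
  28–55 m: Δρ/Δz = 0.244/27 = 9.0 × 10⁻³ kg m⁻⁴
  55–183 m: Δρ/Δz = 1.260/128 = 9.8 × 10⁻³ kg m⁻⁴
  183–203 m: Δρ/Δz = 0.516/20 = 0.026 kg m⁻⁴
  203–220 m: Δρ/Δz = 0.025/17 = 1.5 × 10⁻³ kg m⁻⁴
The largest gradient is in the 183–203 m interval — the pycnocline.

183–203 m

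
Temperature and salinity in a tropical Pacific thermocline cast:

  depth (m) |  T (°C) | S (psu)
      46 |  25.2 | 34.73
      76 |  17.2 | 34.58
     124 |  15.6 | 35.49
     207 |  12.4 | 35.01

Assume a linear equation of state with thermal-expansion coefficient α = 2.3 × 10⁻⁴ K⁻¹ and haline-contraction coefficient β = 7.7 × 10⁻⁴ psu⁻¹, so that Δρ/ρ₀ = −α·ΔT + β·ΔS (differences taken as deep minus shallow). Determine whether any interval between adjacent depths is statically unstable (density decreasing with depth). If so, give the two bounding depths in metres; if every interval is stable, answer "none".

none

Evaluate Δρ/ρ₀ = −αΔT + βΔS across each adjacent pair:
  46–76 m: −αΔT+βΔS = −(2.3 × 10⁻⁴)(-8.0)+(7.7 × 10⁻⁴)(-0.15) = 1.7 × 10⁻³ → stable
  76–124 m: −αΔT+βΔS = −(2.3 × 10⁻⁴)(-1.6)+(7.7 × 10⁻⁴)(+0.91) = 1.1 × 10⁻³ → stable
  124–207 m: −αΔT+βΔS = −(2.3 × 10⁻⁴)(-3.2)+(7.7 × 10⁻⁴)(-0.48) = 3.7 × 10⁻⁴ → stable
Every interval has Δρ > 0: the column is stably stratified throughout.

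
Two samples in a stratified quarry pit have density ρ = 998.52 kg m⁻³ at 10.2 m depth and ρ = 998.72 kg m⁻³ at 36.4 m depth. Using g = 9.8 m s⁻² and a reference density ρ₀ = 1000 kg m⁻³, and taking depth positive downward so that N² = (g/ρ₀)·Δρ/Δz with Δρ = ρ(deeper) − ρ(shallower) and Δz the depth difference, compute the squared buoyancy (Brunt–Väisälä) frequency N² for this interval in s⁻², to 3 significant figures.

7.48 × 10⁻⁵ s⁻²

Δρ = 998.72 − 998.52 = 0.20 kg m⁻³ over Δz = 36.4 − 10.2 = 26.2 m.
N² = (9.8/1000) × (0.20/26.2) = 7.4809 × 10⁻⁵ s⁻² ≈ 7.48 × 10⁻⁵ s⁻².
Since Δρ > 0 the layer is stably stratified.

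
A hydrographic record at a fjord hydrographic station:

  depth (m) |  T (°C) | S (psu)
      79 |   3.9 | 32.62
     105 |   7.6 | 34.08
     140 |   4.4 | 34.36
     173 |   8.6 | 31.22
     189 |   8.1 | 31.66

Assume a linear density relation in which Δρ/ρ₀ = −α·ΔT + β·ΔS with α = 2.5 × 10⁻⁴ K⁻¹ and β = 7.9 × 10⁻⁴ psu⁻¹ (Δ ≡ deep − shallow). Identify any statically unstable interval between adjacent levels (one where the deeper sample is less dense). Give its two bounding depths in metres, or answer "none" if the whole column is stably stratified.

140–173 m

Evaluate Δρ/ρ₀ = −αΔT + βΔS across each adjacent pair:
  79–105 m: −αΔT+βΔS = −(2.5 × 10⁻⁴)(+3.7)+(7.9 × 10⁻⁴)(+1.46) = 2.3 × 10⁻⁴ → stable
  105–140 m: −αΔT+βΔS = −(2.5 × 10⁻⁴)(-3.2)+(7.9 × 10⁻⁴)(+0.28) = 1.0 × 10⁻³ → stable
  140–173 m: −αΔT+βΔS = −(2.5 × 10⁻⁴)(+4.2)+(7.9 × 10⁻⁴)(-3.14) = -3.5 × 10⁻³ → UNSTABLE
  173–189 m: −αΔT+βΔS = −(2.5 × 10⁻⁴)(-0.5)+(7.9 × 10⁻⁴)(+0.44) = 4.7 × 10⁻⁴ → stable
The 140–173 m interval has Δρ < 0: lighter water underlies denser water.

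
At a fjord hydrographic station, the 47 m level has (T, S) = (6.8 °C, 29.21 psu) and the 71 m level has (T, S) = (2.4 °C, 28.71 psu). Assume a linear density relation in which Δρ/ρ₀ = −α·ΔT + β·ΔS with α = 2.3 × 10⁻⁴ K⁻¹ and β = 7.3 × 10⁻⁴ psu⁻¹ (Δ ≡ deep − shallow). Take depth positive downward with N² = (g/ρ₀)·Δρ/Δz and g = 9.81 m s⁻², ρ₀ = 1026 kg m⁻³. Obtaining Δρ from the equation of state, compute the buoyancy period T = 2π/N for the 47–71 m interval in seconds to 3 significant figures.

ΔT = -4.4 K, ΔS = -0.50 psu (deep − shallow).
Δρ/ρ₀ = −αΔT + βΔS = 1.012 × 10⁻³ − 3.65 × 10⁻⁴ = 6.47 × 10⁻⁴, so Δρ ≈ 0.6638 kg m⁻³.
N² = (g/ρ₀)·Δρ/Δz = g·(Δρ/ρ₀)/Δz = 9.81 × 6.47 × 10⁻⁴ / 24 = 2.6446 × 10⁻⁴ s⁻².
N = √(2.6446 × 10⁻⁴) = 0.016262 rad s⁻¹ → T = 2π/N = 386.37 s ≈ 386 s.

386 s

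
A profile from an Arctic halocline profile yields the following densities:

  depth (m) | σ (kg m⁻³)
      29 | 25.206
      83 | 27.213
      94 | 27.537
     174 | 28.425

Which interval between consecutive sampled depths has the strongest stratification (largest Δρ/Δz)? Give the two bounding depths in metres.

Compute the density gradient over each adjacent pair:
  29–83 m: Δρ/Δz = 2.007/54 = 0.037 kg m⁻⁴
  83–94 m: Δρ/Δz = 0.324/11 = 0.029 kg m⁻⁴
  94–174 m: Δρ/Δz = 0.888/80 = 0.011 kg m⁻⁴
The largest gradient is in the 29–83 m interval — the pycnocline.

29–83 m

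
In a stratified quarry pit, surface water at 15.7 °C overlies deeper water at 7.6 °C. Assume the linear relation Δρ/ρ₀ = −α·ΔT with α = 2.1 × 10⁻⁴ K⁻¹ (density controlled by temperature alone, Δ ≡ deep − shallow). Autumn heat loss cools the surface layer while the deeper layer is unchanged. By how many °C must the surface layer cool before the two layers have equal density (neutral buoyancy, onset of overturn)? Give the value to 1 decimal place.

8.1 °C

With temperature the only control, equal density requires T_surf′ = T_deep.
T_surf′ = 7.6 °C.
Cooling required: 15.7 − 7.6 = 8.1 °C.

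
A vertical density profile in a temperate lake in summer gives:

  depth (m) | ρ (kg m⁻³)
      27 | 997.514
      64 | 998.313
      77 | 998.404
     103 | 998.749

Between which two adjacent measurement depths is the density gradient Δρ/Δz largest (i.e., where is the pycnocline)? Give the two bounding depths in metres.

27–64 m

Compute the density gradient over each adjacent pair:
  27–64 m: Δρ/Δz = 0.799/37 = 0.022 kg m⁻⁴
  64–77 m: Δρ/Δz = 0.091/13 = 7.0 × 10⁻³ kg m⁻⁴
  77–103 m: Δρ/Δz = 0.345/26 = 0.013 kg m⁻⁴
The largest gradient is in the 27–64 m interval — the pycnocline.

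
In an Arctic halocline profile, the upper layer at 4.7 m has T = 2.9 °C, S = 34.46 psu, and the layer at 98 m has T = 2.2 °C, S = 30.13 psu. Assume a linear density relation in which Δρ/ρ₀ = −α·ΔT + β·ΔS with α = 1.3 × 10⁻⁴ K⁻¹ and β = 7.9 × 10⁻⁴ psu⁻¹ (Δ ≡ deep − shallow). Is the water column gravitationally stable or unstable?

unstable

ΔT = 2.2 − 2.9 = -0.7 K and ΔS = 30.13 − 34.46 = -4.33 psu (deep − shallow).
−αΔT = 9.10 × 10⁻⁵; βΔS = -3.4207 × 10⁻³; sum Δρ/ρ₀ = -3.3297 × 10⁻³.
Δρ/ρ₀ < 0, so Δρ < 0: deeper water is lighter → statically unstable; the column would overturn.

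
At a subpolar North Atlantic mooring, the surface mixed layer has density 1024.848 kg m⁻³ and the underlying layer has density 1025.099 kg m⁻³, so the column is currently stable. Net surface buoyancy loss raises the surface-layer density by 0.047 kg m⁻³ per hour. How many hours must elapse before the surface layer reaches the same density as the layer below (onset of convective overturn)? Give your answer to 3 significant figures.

5.34 hours

Density deficit of the surface layer: 1025.099 − 1024.848 = 0.251 kg m⁻³.
Required change = 0.251 / 0.047 = 5.34 hours.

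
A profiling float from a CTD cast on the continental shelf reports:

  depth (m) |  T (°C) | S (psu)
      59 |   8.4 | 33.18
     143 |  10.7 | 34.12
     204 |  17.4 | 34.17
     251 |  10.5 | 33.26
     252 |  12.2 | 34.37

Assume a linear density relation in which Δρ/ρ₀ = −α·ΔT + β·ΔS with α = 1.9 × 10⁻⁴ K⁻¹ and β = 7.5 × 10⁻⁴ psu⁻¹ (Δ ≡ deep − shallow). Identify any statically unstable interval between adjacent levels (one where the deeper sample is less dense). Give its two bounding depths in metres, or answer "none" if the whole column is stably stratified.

Evaluate Δρ/ρ₀ = −αΔT + βΔS across each adjacent pair:
  59–143 m: −αΔT+βΔS = −(1.9 × 10⁻⁴)(+2.3)+(7.5 × 10⁻⁴)(+0.94) = 2.7 × 10⁻⁴ → stable
  143–204 m: −αΔT+βΔS = −(1.9 × 10⁻⁴)(+6.7)+(7.5 × 10⁻⁴)(+0.05) = -1.2 × 10⁻³ → UNSTABLE
  204–251 m: −αΔT+βΔS = −(1.9 × 10⁻⁴)(-6.9)+(7.5 × 10⁻⁴)(-0.91) = 6.3 × 10⁻⁴ → stable
  251–252 m: −αΔT+βΔS = −(1.9 × 10⁻⁴)(+1.7)+(7.5 × 10⁻⁴)(+1.11) = 5.1 × 10⁻⁴ → stable
The 143–204 m interval has Δρ < 0: lighter water underlies denser water.

143–204 m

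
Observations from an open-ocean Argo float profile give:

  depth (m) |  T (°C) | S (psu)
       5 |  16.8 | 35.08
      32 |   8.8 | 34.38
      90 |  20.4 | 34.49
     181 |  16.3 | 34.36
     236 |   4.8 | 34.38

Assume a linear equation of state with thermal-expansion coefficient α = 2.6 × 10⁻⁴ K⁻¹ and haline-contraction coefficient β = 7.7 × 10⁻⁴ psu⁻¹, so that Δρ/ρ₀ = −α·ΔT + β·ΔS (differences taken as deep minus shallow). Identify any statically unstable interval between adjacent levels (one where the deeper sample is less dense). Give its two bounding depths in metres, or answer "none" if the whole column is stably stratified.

32–90 m

Evaluate Δρ/ρ₀ = −αΔT + βΔS across each adjacent pair:
  5–32 m: −αΔT+βΔS = −(2.6 × 10⁻⁴)(-8.0)+(7.7 × 10⁻⁴)(-0.70) = 1.5 × 10⁻³ → stable
  32–90 m: −αΔT+βΔS = −(2.6 × 10⁻⁴)(+11.6)+(7.7 × 10⁻⁴)(+0.11) = -2.9 × 10⁻³ → UNSTABLE
  90–181 m: −αΔT+βΔS = −(2.6 × 10⁻⁴)(-4.1)+(7.7 × 10⁻⁴)(-0.13) = 9.7 × 10⁻⁴ → stable
  181–236 m: −αΔT+βΔS = −(2.6 × 10⁻⁴)(-11.5)+(7.7 × 10⁻⁴)(+0.02) = 3.0 × 10⁻³ → stable
The 32–90 m interval has Δρ < 0: lighter water underlies denser water.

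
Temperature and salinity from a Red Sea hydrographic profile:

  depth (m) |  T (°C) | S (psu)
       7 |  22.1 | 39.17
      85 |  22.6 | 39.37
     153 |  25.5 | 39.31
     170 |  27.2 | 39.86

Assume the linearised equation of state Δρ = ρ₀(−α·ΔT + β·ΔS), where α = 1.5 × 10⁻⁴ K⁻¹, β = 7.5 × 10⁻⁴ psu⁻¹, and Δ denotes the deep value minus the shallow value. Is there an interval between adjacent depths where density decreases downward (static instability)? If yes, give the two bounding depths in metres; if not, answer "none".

85–153 m

Evaluate Δρ/ρ₀ = −αΔT + βΔS across each adjacent pair:
  7–85 m: −αΔT+βΔS = −(1.5 × 10⁻⁴)(+0.5)+(7.5 × 10⁻⁴)(+0.20) = 7.5 × 10⁻⁵ → stable
  85–153 m: −αΔT+βΔS = −(1.5 × 10⁻⁴)(+2.9)+(7.5 × 10⁻⁴)(-0.06) = -4.8 × 10⁻⁴ → UNSTABLE
  153–170 m: −αΔT+βΔS = −(1.5 × 10⁻⁴)(+1.7)+(7.5 × 10⁻⁴)(+0.55) = 1.6 × 10⁻⁴ → stable
The 85–153 m interval has Δρ < 0: lighter water underlies denser water.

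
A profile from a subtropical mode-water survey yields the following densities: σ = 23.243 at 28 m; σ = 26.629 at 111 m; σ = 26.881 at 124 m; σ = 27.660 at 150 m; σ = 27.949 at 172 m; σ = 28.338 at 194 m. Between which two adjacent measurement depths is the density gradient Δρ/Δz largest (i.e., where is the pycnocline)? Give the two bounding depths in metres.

28–111 m

Compute the density gradient over each adjacent pair:
  28–111 m: Δρ/Δz = 3.386/83 = 0.041 kg m⁻⁴
  111–124 m: Δρ/Δz = 0.252/13 = 0.019 kg m⁻⁴
  124–150 m: Δρ/Δz = 0.779/26 = 0.030 kg m⁻⁴
  150–172 m: Δρ/Δz = 0.289/22 = 0.013 kg m⁻⁴
  172–194 m: Δρ/Δz = 0.389/22 = 0.018 kg m⁻⁴
The largest gradient is in the 28–111 m interval — the pycnocline.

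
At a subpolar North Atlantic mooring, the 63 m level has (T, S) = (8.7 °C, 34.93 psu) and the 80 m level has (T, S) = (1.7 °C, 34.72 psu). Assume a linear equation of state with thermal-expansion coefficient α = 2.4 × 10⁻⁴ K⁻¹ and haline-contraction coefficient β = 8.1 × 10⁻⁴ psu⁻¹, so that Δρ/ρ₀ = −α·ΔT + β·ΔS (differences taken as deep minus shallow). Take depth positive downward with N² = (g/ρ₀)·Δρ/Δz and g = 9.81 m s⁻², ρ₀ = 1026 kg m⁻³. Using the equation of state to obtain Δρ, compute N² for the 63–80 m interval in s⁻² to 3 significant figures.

ΔT = -7.0 K, ΔS = -0.21 psu (deep − shallow).
Δρ/ρ₀ = −αΔT + βΔS = 1.68 × 10⁻³ − 1.701 × 10⁻⁴ = 1.5099 × 10⁻³, so Δρ ≈ 1.549 kg m⁻³.
N² = (g/ρ₀)·Δρ/Δz = g·(Δρ/ρ₀)/Δz = 9.81 × 1.5099 × 10⁻³ / 17 = 8.7130 × 10⁻⁴ s⁻² ≈ 8.71 × 10⁻⁴ s⁻².

8.71 × 10⁻⁴ s⁻²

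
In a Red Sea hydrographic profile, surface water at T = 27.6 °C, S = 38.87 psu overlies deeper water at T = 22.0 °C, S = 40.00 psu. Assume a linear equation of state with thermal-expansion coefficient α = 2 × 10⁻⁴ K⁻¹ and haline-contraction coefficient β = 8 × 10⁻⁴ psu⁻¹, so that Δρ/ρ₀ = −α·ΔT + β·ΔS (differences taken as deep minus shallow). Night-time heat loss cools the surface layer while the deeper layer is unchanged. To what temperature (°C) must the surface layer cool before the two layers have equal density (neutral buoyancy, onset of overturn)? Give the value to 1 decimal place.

17.5 °C

Neutral buoyancy requires Δρ = 0, i.e. −α(T_deep − T_surf′) + β(S_deep − S_surf) = 0.
T_surf′ = T_deep − (β/α)·ΔS = 22.0 − (8 × 10⁻⁴/2 × 10⁻⁴)·(+1.13) = 17.480 °C.
Cooling required: 27.6 − (17.480) = 10.120 °C.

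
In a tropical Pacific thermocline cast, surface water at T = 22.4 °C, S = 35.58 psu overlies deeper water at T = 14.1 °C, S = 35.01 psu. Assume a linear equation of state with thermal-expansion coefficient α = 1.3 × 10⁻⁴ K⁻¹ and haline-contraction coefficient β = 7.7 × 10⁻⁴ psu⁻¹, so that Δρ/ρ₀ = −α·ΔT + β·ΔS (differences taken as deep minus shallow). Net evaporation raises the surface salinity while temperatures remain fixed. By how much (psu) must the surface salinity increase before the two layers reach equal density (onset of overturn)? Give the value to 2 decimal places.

Neutral buoyancy requires −α(T_deep − T_surf) + β(S_deep − S_surf′) = 0.
S_surf′ = S_deep − (α/β)·ΔT = 35.01 − (1.3 × 10⁻⁴/7.7 × 10⁻⁴)·(-8.3) = 36.4113 psu.
Increase required: 36.4113 − 35.58 = 0.8313 psu.

0.83 psu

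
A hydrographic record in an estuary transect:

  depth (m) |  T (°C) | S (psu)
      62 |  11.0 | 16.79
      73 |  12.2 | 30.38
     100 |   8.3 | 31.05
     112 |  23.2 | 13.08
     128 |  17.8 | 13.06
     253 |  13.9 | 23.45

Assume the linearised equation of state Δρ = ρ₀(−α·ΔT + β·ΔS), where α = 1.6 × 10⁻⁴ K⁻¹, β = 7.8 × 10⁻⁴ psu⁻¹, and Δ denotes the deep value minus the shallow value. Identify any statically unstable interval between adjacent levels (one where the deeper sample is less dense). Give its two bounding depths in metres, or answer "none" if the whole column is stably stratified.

100–112 m

Evaluate Δρ/ρ₀ = −αΔT + βΔS across each adjacent pair:
  62–73 m: −αΔT+βΔS = −(1.6 × 10⁻⁴)(+1.2)+(7.8 × 10⁻⁴)(+13.59) = 0.010 → stable
  73–100 m: −αΔT+βΔS = −(1.6 × 10⁻⁴)(-3.9)+(7.8 × 10⁻⁴)(+0.67) = 1.1 × 10⁻³ → stable
  100–112 m: −αΔT+βΔS = −(1.6 × 10⁻⁴)(+14.9)+(7.8 × 10⁻⁴)(-17.97) = -0.016 → UNSTABLE
  112–128 m: −αΔT+βΔS = −(1.6 × 10⁻⁴)(-5.4)+(7.8 × 10⁻⁴)(-0.02) = 8.5 × 10⁻⁴ → stable
  128–253 m: −αΔT+βΔS = −(1.6 × 10⁻⁴)(-3.9)+(7.8 × 10⁻⁴)(+10.39) = 8.7 × 10⁻³ → stable
The 100–112 m interval has Δρ < 0: lighter water underlies denser water.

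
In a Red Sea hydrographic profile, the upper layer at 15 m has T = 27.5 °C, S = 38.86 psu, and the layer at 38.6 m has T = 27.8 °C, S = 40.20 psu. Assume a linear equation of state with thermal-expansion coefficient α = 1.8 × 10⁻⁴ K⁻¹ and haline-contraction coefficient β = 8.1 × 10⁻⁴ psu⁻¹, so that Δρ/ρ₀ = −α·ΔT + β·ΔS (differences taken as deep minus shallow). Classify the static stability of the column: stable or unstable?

ΔT = 27.8 − 27.5 = +0.3 K and ΔS = 40.20 − 38.86 = +1.34 psu (deep − shallow).
−αΔT = -5.40 × 10⁻⁵; βΔS = 1.0854 × 10⁻³; sum Δρ/ρ₀ = 1.0314 × 10⁻³.
Δρ/ρ₀ > 0, so Δρ > 0: deeper water is denser → statically stable.

stable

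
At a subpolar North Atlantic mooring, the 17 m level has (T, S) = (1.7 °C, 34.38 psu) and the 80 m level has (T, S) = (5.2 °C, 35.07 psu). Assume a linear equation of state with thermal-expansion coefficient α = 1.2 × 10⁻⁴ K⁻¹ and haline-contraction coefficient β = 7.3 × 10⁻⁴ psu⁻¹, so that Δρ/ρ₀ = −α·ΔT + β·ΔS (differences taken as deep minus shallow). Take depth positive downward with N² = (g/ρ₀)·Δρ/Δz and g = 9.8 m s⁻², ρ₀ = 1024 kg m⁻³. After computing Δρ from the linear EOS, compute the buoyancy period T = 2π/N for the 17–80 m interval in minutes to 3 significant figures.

ΔT = +3.5 K, ΔS = +0.69 psu (deep − shallow).
Δρ/ρ₀ = −αΔT + βΔS = -4.20 × 10⁻⁴ + 5.037 × 10⁻⁴ = 8.37 × 10⁻⁵, so Δρ ≈ 0.08571 kg m⁻³.
N² = (g/ρ₀)·Δρ/Δz = g·(Δρ/ρ₀)/Δz = 9.8 × 8.37 × 10⁻⁵ / 63 = 1.3020 × 10⁻⁵ s⁻².
N = √(1.3020 × 10⁻⁵) = 3.6083 × 10⁻³ rad s⁻¹ → T = 2π/N = 1.7413 × 10³ s = 29.022 min ≈ 29.0 min.

29.0 min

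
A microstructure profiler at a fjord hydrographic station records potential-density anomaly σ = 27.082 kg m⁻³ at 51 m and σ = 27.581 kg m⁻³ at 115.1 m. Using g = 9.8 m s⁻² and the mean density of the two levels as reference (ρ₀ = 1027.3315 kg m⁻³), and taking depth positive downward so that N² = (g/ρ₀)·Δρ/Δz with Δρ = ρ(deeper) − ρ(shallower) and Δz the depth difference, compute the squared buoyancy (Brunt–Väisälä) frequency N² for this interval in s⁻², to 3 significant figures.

7.43 × 10⁻⁵ s⁻²

Δρ = 1027.581 − 1027.082 = 0.499 kg m⁻³ over Δz = 115.1 − 51 = 64.1 m.
N² = (9.8/1027.3315) × (0.499/64.1) = 7.4261 × 10⁻⁵ s⁻² ≈ 7.43 × 10⁻⁵ s⁻².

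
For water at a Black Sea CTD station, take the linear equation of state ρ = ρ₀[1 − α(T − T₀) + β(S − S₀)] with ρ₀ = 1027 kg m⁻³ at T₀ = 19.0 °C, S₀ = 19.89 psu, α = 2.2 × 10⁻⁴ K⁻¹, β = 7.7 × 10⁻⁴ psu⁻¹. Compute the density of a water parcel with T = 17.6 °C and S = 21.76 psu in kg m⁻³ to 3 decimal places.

1028.795 kg m⁻³

T − T₀ = -1.4 K, S − S₀ = +1.87 psu.
Bracket = 1 − α·(-1.4) + β·(+1.87) = 1 + (1.7479 × 10⁻³) = 1.0017479.
ρ = 1027 × 1.0017479 = 1028.795 kg m⁻³.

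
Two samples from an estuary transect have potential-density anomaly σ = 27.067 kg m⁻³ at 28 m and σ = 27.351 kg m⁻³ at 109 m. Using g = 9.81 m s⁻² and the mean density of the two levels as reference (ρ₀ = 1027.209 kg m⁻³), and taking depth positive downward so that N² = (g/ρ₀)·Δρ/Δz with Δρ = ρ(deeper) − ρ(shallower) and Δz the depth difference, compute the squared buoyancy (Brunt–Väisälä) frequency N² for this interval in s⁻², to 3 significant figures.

Δρ = 1027.351 − 1027.067 = 0.284 kg m⁻³ over Δz = 109 − 28 = 81 m.
N² = (9.81/1027.209) × (0.284/81) = 3.3484 × 10⁻⁵ s⁻² ≈ 3.35 × 10⁻⁵ s⁻².

3.35 × 10⁻⁵ s⁻²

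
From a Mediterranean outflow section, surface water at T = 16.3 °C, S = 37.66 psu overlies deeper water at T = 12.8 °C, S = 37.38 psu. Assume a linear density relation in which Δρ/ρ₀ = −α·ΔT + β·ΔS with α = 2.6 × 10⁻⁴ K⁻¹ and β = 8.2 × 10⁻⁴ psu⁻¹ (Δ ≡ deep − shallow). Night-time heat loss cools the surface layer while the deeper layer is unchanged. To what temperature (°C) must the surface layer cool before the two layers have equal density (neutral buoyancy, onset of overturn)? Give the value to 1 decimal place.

Neutral buoyancy requires Δρ = 0, i.e. −α(T_deep − T_surf′) + β(S_deep − S_surf) = 0.
T_surf′ = T_deep − (β/α)·ΔS = 12.8 − (8.2 × 10⁻⁴/2.6 × 10⁻⁴)·(-0.28) = 13.683 °C.
Cooling required: 16.3 − (13.683) = 2.617 °C.

13.7 °C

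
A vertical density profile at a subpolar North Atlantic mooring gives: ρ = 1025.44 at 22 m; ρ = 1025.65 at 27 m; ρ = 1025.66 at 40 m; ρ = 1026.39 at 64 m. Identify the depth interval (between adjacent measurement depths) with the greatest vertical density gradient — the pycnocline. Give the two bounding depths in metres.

22–27 m

Compute the density gradient over each adjacent pair:
  22–27 m: Δρ/Δz = 0.21/5 = 0.042 kg m⁻⁴
  27–40 m: Δρ/Δz = 0.01/13 = 7.7 × 10⁻⁴ kg m⁻⁴
  40–64 m: Δρ/Δz = 0.73/24 = 0.030 kg m⁻⁴
The largest gradient is in the 22–27 m interval — the pycnocline.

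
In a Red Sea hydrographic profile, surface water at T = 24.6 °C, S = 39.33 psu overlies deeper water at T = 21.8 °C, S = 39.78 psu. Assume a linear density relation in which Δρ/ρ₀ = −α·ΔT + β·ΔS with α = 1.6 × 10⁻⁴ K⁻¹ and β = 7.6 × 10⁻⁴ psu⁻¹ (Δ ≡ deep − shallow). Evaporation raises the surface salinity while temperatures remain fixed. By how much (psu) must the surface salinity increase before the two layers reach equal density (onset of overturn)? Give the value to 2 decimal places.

Neutral buoyancy requires −α(T_deep − T_surf) + β(S_deep − S_surf′) = 0.
S_surf′ = S_deep − (α/β)·ΔT = 39.78 − (1.6 × 10⁻⁴/7.6 × 10⁻⁴)·(-2.8) = 40.3695 psu.
Increase required: 40.3695 − 39.33 = 1.0395 psu.

1.04 psu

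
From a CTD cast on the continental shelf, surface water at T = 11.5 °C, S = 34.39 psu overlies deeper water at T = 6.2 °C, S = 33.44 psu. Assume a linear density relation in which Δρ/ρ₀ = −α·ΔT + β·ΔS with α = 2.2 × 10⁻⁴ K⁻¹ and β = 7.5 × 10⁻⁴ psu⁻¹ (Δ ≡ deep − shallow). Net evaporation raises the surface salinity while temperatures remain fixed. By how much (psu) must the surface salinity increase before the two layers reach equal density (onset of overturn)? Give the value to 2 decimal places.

0.60 psu

Neutral buoyancy requires −α(T_deep − T_surf) + β(S_deep − S_surf′) = 0.
S_surf′ = S_deep − (α/β)·ΔT = 33.44 − (2.2 × 10⁻⁴/7.5 × 10⁻⁴)·(-5.3) = 34.9947 psu.
Increase required: 34.9947 − 34.39 = 0.6047 psu.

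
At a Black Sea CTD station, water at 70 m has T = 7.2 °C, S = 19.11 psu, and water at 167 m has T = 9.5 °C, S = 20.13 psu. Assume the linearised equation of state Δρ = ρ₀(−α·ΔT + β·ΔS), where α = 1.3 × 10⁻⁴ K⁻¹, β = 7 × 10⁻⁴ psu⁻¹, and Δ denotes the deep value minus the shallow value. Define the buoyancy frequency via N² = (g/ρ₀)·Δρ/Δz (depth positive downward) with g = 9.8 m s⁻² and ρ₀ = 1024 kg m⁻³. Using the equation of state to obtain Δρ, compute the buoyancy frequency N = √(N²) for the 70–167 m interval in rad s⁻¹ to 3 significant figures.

ΔT = +2.3 K, ΔS = +1.02 psu (deep − shallow).
Δρ/ρ₀ = −αΔT + βΔS = -2.99 × 10⁻⁴ + 7.14 × 10⁻⁴ = 4.15 × 10⁻⁴, so Δρ ≈ 0.4250 kg m⁻³.
N² = (g/ρ₀)·Δρ/Δz = g·(Δρ/ρ₀)/Δz = 9.8 × 4.15 × 10⁻⁴ / 97 = 4.1928 × 10⁻⁵ s⁻².
N = √(4.1928 × 10⁻⁵) = 6.4752 × 10⁻³ rad s⁻¹ ≈ 6.48 × 10⁻³ rad s⁻¹.

6.48 × 10⁻³ rad s⁻¹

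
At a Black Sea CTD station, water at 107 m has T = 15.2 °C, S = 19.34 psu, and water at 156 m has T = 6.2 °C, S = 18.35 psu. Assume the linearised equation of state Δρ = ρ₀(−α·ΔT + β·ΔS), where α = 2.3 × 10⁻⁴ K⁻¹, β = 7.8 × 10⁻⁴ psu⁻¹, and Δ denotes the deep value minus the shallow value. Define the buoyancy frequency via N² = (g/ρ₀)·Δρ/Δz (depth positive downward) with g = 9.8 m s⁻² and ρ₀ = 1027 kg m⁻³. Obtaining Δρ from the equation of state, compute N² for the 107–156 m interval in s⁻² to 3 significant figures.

2.60 × 10⁻⁴ s⁻²

ΔT = -9.0 K, ΔS = -0.99 psu (deep − shallow).
Δρ/ρ₀ = −αΔT + βΔS = 2.07 × 10⁻³ − 7.722 × 10⁻⁴ = 1.2978 × 10⁻³, so Δρ ≈ 1.333 kg m⁻³.
N² = (g/ρ₀)·Δρ/Δz = g·(Δρ/ρ₀)/Δz = 9.8 × 1.2978 × 10⁻³ / 49 = 2.5956 × 10⁻⁴ s⁻² ≈ 2.60 × 10⁻⁴ s⁻².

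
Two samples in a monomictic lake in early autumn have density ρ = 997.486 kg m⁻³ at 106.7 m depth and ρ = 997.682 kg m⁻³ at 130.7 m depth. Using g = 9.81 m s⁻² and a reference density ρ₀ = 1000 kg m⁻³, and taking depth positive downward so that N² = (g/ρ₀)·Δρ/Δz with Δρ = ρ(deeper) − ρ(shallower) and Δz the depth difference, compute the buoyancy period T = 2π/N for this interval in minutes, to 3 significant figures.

11.7 min

Δρ = 997.682 − 997.486 = 0.196 kg m⁻³ over Δz = 130.7 − 106.7 = 24 m.
N² = (9.81/1000) × (0.196/24) = 8.0115 × 10⁻⁵ s⁻².
N = √(8.0115 × 10⁻⁵) = 8.9507 × 10⁻³ rad s⁻¹, so T = 2π/N = 701.98 s = 11.700 min ≈ 11.7 min.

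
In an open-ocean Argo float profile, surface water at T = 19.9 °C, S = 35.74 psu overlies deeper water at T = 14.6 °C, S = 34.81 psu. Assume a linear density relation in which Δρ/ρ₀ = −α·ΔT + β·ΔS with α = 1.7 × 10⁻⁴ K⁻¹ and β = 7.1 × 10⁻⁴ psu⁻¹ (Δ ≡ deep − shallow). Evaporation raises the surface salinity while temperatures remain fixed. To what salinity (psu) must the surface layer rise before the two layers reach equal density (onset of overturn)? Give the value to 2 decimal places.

36.08 psu

Neutral buoyancy requires −α(T_deep − T_surf) + β(S_deep − S_surf′) = 0.
S_surf′ = S_deep − (α/β)·ΔT = 34.81 − (1.7 × 10⁻⁴/7.1 × 10⁻⁴)·(-5.3) = 36.0790 psu.
Increase required: 36.0790 − 35.74 = 0.3390 psu.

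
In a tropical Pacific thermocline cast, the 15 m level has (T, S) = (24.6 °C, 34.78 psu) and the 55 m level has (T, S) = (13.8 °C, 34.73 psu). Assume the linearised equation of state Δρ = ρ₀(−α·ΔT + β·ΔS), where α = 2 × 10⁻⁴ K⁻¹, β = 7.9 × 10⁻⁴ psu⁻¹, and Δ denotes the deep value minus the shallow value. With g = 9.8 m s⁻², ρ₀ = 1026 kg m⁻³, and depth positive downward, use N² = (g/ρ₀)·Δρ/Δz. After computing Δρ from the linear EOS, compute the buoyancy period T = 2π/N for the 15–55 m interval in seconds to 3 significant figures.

ΔT = -10.8 K, ΔS = -0.05 psu (deep − shallow).
Δρ/ρ₀ = −αΔT + βΔS = 2.16 × 10⁻³ − 3.95 × 10⁻⁵ = 2.1205 × 10⁻³, so Δρ ≈ 2.176 kg m⁻³.
N² = (g/ρ₀)·Δρ/Δz = g·(Δρ/ρ₀)/Δz = 9.8 × 2.1205 × 10⁻³ / 40 = 5.1952 × 10⁻⁴ s⁻².
N = √(5.1952 × 10⁻⁴) = 0.022793 rad s⁻¹ → T = 2π/N = 275.66 s ≈ 276 s.

276 s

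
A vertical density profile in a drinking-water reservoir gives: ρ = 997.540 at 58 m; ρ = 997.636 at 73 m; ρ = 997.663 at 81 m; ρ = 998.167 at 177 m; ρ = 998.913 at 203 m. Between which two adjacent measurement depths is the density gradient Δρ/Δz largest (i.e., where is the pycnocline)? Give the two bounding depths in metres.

177–203 m

Compute the density gradient over each adjacent pair:
  58–73 m: Δρ/Δz = 0.096/15 = 6.4 × 10⁻³ kg m⁻⁴
  73–81 m: Δρ/Δz = 0.027/8 = 3.4 × 10⁻³ kg m⁻⁴
  81–177 m: Δρ/Δz = 0.504/96 = 5.3 × 10⁻³ kg m⁻⁴
  177–203 m: Δρ/Δz = 0.746/26 = 0.029 kg m⁻⁴
The largest gradient is in the 177–203 m interval — the pycnocline.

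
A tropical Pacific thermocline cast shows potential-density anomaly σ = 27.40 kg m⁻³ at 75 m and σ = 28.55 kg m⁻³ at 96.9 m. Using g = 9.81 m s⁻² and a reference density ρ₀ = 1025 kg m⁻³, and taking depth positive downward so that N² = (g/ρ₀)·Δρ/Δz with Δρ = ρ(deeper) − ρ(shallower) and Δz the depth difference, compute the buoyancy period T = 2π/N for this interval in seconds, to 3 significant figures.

Δρ = 1028.55 − 1027.40 = 1.15 kg m⁻³ over Δz = 96.9 − 75 = 21.9 m.
N² = (9.81/1025) × (1.15/21.9) = 5.0257 × 10⁻⁴ s⁻².
N = √(5.0257 × 10⁻⁴) = 0.022418 rad s⁻¹, so T = 2π/N = 280.27 s ≈ 280 s.
A positive N² confirms static stability across the interval.

280 s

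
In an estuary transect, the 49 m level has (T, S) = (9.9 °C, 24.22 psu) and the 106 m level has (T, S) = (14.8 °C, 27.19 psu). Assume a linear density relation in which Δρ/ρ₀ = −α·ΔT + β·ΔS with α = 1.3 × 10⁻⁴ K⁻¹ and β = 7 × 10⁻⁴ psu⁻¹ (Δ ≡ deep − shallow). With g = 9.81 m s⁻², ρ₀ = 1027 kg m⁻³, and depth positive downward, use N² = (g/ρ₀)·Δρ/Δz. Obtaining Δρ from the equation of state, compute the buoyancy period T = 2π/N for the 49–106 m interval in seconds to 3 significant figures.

399 s

ΔT = +4.9 K, ΔS = +2.97 psu (deep − shallow).
Δρ/ρ₀ = −αΔT + βΔS = -6.37 × 10⁻⁴ + 2.079 × 10⁻³ = 1.442 × 10⁻³, so Δρ ≈ 1.481 kg m⁻³.
N² = (g/ρ₀)·Δρ/Δz = g·(Δρ/ρ₀)/Δz = 9.81 × 1.442 × 10⁻³ / 57 = 2.4818 × 10⁻⁴ s⁻².
N = √(2.4818 × 10⁻⁴) = 0.015754 rad s⁻¹ → T = 2π/N = 398.83 s ≈ 399 s.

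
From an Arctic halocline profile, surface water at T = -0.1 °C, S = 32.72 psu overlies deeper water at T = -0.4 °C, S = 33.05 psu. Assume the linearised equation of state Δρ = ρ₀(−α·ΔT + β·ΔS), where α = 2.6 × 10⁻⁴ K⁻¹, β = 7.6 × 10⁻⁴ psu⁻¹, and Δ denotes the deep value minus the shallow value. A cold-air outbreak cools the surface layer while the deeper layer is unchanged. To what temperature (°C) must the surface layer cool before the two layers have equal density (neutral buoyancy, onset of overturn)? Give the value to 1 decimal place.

-1.4 °C

Neutral buoyancy requires Δρ = 0, i.e. −α(T_deep − T_surf′) + β(S_deep − S_surf) = 0.
T_surf′ = T_deep − (β/α)·ΔS = -0.4 − (7.6 × 10⁻⁴/2.6 × 10⁻⁴)·(+0.33) = -1.365 °C.
Cooling required: -0.1 − (-1.365) = 1.265 °C.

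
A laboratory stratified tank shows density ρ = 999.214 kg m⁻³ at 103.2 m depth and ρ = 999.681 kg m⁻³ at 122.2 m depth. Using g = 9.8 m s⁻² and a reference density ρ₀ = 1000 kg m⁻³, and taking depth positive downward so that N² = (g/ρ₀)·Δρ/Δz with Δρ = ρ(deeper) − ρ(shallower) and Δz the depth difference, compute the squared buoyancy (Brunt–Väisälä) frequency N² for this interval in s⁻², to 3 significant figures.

Δρ = 999.681 − 999.214 = 0.467 kg m⁻³ over Δz = 122.2 − 103.2 = 19 m.
N² = (9.8/1000) × (0.467/19) = 2.4087 × 10⁻⁴ s⁻² ≈ 2.41 × 10⁻⁴ s⁻².

2.41 × 10⁻⁴ s⁻²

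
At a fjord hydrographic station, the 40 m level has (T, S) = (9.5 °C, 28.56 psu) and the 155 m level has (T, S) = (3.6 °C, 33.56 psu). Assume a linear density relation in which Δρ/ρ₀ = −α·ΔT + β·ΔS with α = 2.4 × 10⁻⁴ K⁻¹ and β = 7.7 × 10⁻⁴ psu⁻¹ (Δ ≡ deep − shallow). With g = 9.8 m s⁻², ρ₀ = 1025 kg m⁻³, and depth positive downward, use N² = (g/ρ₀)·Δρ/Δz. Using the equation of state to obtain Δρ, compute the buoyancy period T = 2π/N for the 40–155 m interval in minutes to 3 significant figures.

4.94 min

ΔT = -5.9 K, ΔS = +5.00 psu (deep − shallow).
Δρ/ρ₀ = −αΔT + βΔS = 1.416 × 10⁻³ + 3.85 × 10⁻³ = 5.266 × 10⁻³, so Δρ ≈ 5.398 kg m⁻³.
N² = (g/ρ₀)·Δρ/Δz = g·(Δρ/ρ₀)/Δz = 9.8 × 5.266 × 10⁻³ / 115 = 4.4875 × 10⁻⁴ s⁻².
N = √(4.4875 × 10⁻⁴) = 0.021184 rad s⁻¹ → T = 2π/N = 296.60 s = 4.9433 min ≈ 4.94 min.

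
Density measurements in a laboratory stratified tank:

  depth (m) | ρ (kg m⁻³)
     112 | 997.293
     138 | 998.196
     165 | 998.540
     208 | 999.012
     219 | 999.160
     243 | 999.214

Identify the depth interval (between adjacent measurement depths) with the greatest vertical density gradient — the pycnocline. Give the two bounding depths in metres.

112–138 m

Compute the density gradient over each adjacent pair:
  112–138 m: Δρ/Δz = 0.903/26 = 0.035 kg m⁻⁴
  138–165 m: Δρ/Δz = 0.344/27 = 0.013 kg m⁻⁴
  165–208 m: Δρ/Δz = 0.472/43 = 0.011 kg m⁻⁴
  208–219 m: Δρ/Δz = 0.148/11 = 0.013 kg m⁻⁴
  219–243 m: Δρ/Δz = 0.054/24 = 2.2 × 10⁻³ kg m⁻⁴
The largest gradient is in the 112–138 m interval — the pycnocline.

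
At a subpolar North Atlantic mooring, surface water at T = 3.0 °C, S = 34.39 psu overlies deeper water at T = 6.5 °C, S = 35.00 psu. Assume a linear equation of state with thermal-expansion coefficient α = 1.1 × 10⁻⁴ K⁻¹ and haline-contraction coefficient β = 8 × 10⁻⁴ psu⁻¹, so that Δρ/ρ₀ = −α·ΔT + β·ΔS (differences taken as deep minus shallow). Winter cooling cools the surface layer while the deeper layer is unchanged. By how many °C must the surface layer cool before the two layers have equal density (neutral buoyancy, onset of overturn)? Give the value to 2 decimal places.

Neutral buoyancy requires Δρ = 0, i.e. −α(T_deep − T_surf′) + β(S_deep − S_surf) = 0.
T_surf′ = T_deep − (β/α)·ΔS = 6.5 − (8 × 10⁻⁴/1.1 × 10⁻⁴)·(+0.61) = 2.0636 °C.
Cooling required: 3.0 − (2.0636) = 0.9364 °C.

0.94 °C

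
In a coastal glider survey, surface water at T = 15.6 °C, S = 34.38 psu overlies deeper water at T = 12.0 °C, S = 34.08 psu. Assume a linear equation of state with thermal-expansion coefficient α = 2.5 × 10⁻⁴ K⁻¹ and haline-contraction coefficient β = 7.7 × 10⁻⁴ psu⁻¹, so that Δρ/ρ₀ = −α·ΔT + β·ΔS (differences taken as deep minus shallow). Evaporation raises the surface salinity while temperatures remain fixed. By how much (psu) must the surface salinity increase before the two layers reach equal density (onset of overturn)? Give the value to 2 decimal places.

Neutral buoyancy requires −α(T_deep − T_surf) + β(S_deep − S_surf′) = 0.
S_surf′ = S_deep − (α/β)·ΔT = 34.08 − (2.5 × 10⁻⁴/7.7 × 10⁻⁴)·(-3.6) = 35.2488 psu.
Increase required: 35.2488 − 34.38 = 0.8688 psu.

0.87 psu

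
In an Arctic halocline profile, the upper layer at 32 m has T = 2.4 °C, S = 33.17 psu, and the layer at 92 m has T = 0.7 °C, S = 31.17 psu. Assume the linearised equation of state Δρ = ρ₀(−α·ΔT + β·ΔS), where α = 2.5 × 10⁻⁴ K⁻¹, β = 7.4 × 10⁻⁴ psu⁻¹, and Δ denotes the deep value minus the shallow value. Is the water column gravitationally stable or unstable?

ΔT = 0.7 − 2.4 = -1.7 K and ΔS = 31.17 − 33.17 = -2.00 psu (deep − shallow).
−αΔT = 4.25 × 10⁻⁴; βΔS = -1.48 × 10⁻³; sum Δρ/ρ₀ = -1.055 × 10⁻³.
Δρ/ρ₀ < 0, so Δρ < 0: deeper water is lighter → statically unstable; the column would overturn.

unstable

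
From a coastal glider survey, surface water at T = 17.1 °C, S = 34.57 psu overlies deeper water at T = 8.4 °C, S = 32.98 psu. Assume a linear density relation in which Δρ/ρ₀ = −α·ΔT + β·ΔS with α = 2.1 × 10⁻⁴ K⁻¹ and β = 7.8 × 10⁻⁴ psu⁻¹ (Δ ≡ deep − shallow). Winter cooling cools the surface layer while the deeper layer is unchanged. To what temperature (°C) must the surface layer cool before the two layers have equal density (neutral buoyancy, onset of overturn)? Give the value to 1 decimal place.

14.3 °C

Neutral buoyancy requires Δρ = 0, i.e. −α(T_deep − T_surf′) + β(S_deep − S_surf) = 0.
T_surf′ = T_deep − (β/α)·ΔS = 8.4 − (7.8 × 10⁻⁴/2.1 × 10⁻⁴)·(-1.59) = 14.306 °C.
Cooling required: 17.1 − (14.306) = 2.794 °C.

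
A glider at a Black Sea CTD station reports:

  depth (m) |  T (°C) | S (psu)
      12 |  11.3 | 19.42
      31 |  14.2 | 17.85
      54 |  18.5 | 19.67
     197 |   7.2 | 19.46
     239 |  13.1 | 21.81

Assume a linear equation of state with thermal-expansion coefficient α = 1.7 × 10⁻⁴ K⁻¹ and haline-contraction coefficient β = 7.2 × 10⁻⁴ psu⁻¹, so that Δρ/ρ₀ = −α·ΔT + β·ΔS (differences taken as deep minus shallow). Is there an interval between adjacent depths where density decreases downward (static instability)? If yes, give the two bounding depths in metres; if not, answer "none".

12–31 m

Evaluate Δρ/ρ₀ = −αΔT + βΔS across each adjacent pair:
  12–31 m: −αΔT+βΔS = −(1.7 × 10⁻⁴)(+2.9)+(7.2 × 10⁻⁴)(-1.57) = -1.6 × 10⁻³ → UNSTABLE
  31–54 m: −αΔT+βΔS = −(1.7 × 10⁻⁴)(+4.3)+(7.2 × 10⁻⁴)(+1.82) = 5.8 × 10⁻⁴ → stable
  54–197 m: −αΔT+βΔS = −(1.7 × 10⁻⁴)(-11.3)+(7.2 × 10⁻⁴)(-0.21) = 1.8 × 10⁻³ → stable
  197–239 m: −αΔT+βΔS = −(1.7 × 10⁻⁴)(+5.9)+(7.2 × 10⁻⁴)(+2.35) = 6.9 × 10⁻⁴ → stable
The 12–31 m interval has Δρ < 0: lighter water underlies denser water.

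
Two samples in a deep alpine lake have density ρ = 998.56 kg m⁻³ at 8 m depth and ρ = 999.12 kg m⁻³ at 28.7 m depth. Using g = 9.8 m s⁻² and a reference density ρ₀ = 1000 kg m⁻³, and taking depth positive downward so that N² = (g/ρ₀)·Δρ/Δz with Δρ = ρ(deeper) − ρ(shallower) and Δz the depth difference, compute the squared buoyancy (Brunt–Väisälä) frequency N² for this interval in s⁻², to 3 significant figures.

Δρ = 999.12 − 998.56 = 0.56 kg m⁻³ over Δz = 28.7 − 8 = 20.7 m.
N² = (9.8/1000) × (0.56/20.7) = 2.6512 × 10⁻⁴ s⁻² ≈ 2.65 × 10⁻⁴ s⁻².

2.65 × 10⁻⁴ s⁻²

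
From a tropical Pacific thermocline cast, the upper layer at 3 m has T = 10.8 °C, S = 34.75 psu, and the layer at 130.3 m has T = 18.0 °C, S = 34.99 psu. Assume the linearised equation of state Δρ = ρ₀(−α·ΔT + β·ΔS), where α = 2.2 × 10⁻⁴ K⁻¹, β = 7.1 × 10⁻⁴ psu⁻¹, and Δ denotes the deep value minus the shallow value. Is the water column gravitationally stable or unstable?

unstable

ΔT = 18.0 − 10.8 = +7.2 K and ΔS = 34.99 − 34.75 = +0.24 psu (deep − shallow).
−αΔT = -1.584 × 10⁻³; βΔS = 1.704 × 10⁻⁴; sum Δρ/ρ₀ = -1.4136 × 10⁻³.
Δρ/ρ₀ < 0, so Δρ < 0: deeper water is lighter → statically unstable; the column would overturn.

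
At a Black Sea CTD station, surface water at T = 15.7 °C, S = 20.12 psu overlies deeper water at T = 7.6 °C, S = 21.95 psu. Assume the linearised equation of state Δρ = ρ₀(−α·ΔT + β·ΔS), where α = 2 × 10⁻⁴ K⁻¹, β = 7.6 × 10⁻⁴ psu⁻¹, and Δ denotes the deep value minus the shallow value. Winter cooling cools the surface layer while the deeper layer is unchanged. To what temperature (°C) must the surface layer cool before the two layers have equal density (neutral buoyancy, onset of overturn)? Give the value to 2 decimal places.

0.65 °C

Neutral buoyancy requires Δρ = 0, i.e. −α(T_deep − T_surf′) + β(S_deep − S_surf) = 0.
T_surf′ = T_deep − (β/α)·ΔS = 7.6 − (7.6 × 10⁻⁴/2 × 10⁻⁴)·(+1.83) = 0.6460 °C.
Cooling required: 15.7 − (0.6460) = 15.0540 °C.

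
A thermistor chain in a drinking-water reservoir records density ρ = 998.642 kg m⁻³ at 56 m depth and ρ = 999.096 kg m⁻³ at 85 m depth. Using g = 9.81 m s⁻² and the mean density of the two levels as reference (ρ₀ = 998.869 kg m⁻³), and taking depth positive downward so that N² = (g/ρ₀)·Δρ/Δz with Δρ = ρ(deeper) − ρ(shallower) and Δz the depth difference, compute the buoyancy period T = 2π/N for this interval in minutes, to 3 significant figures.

8.45 min

Δρ = 999.096 − 998.642 = 0.454 kg m⁻³ over Δz = 85 − 56 = 29 m.
N² = (9.81/998.869) × (0.454/29) = 1.5375 × 10⁻⁴ s⁻².
N = √(1.5375 × 10⁻⁴) = 0.012400 rad s⁻¹, so T = 2π/N = 506.71 s = 8.4452 min ≈ 8.45 min.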